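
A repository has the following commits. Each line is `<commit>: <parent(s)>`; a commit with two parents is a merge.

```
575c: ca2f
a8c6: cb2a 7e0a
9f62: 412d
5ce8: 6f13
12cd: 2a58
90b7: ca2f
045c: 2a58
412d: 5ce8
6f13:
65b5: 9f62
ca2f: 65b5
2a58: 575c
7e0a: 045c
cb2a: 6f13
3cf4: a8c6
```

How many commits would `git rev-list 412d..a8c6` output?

9

Reachable from a8c6: {045c, 2a58, 412d, 575c, 5ce8, 65b5, 6f13, 7e0a, 9f62, a8c6, ca2f, cb2a}.
Reachable from 412d: {412d, 5ce8, 6f13}.
In a8c6's history but not 412d's: {045c, 2a58, 575c, 65b5, 7e0a, 9f62, a8c6, ca2f, cb2a} — 9 commits.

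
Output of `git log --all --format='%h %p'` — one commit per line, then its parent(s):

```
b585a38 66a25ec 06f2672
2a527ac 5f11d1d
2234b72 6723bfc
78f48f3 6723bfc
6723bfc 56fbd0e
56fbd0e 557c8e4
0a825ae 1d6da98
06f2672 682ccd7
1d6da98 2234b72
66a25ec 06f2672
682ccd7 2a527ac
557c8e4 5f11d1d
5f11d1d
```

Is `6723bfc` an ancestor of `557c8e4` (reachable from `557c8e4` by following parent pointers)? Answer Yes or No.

No

Ancestors of 557c8e4: {557c8e4, 5f11d1d}.
6723bfc is not in that set, so it is not an ancestor of 557c8e4.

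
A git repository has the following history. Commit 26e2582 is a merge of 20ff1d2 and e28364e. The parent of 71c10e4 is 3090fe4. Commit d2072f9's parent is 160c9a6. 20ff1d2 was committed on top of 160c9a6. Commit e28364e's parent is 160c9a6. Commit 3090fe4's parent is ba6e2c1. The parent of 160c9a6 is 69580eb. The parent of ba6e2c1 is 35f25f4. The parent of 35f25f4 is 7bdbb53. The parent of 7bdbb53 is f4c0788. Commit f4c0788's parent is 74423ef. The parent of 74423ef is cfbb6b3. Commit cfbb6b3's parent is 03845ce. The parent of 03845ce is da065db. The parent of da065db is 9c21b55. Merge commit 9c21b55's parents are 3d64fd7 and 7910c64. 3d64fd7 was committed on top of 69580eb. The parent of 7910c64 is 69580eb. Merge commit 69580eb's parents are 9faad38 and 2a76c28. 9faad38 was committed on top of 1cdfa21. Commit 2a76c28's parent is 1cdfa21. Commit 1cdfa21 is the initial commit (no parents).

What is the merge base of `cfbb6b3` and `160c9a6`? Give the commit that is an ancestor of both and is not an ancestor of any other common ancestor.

Ancestors of cfbb6b3: {03845ce, 1cdfa21, 2a76c28, 3d64fd7, 69580eb, 7910c64, 9c21b55, 9faad38, cfbb6b3, da065db}.
Ancestors of 160c9a6: {160c9a6, 1cdfa21, 2a76c28, 69580eb, 9faad38}.
Common ancestors: {1cdfa21, 2a76c28, 69580eb, 9faad38}.
Among these, 69580eb is not an ancestor of any other common ancestor — it is the merge base.

69580eb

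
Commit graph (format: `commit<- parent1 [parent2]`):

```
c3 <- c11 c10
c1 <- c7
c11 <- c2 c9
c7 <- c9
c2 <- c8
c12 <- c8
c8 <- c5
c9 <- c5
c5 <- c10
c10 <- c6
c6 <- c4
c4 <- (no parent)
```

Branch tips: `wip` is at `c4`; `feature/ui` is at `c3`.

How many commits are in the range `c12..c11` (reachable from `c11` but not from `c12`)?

3

Reachable from c11: {c10, c11, c2, c4, c5, c6, c8, c9}.
Reachable from c12: {c10, c12, c4, c5, c6, c8}.
In c11's history but not c12's: {c11, c2, c9} — 3 commits.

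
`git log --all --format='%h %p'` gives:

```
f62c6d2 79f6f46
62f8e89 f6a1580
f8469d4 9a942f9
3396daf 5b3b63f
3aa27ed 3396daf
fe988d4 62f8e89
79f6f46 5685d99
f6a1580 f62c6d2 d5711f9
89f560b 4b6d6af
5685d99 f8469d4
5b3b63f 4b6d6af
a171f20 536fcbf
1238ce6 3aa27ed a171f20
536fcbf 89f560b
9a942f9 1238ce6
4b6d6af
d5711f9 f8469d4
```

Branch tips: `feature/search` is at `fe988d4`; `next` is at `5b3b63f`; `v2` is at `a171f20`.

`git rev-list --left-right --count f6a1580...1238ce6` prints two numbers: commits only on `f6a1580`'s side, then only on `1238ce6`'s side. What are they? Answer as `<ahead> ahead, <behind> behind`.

Reachable from f6a1580: {1238ce6, 3396daf, 3aa27ed, 4b6d6af, 536fcbf, 5685d99, 5b3b63f, 79f6f46, 89f560b, 9a942f9, a171f20, d5711f9, f62c6d2, f6a1580, f8469d4}.
Reachable from 1238ce6: {1238ce6, 3396daf, 3aa27ed, 4b6d6af, 536fcbf, 5b3b63f, 89f560b, a171f20}.
Only in f6a1580's history (ahead): {5685d99, 79f6f46, 9a942f9, d5711f9, f62c6d2, f6a1580, f8469d4} — 7.
Only in 1238ce6's history (behind): {} — 0.

7 ahead, 0 behind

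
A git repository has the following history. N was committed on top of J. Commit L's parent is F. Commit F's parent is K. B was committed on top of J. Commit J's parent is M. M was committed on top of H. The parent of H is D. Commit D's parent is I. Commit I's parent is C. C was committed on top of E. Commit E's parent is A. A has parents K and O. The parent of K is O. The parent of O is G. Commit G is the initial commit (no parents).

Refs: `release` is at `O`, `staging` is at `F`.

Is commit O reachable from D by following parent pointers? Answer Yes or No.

Yes

Ancestors of D (commits reachable by following parents): {A, C, D, E, G, I, K, O}.
O is in that set, so it is an ancestor of D.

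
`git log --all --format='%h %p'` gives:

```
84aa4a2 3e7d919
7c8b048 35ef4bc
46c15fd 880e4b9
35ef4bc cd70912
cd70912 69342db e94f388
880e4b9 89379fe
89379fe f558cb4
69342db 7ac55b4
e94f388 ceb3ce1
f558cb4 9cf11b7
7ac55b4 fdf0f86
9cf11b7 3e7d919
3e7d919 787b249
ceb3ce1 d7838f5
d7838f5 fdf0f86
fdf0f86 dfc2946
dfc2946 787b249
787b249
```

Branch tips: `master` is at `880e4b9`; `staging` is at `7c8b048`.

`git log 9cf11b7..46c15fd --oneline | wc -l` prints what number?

Reachable from 46c15fd: {3e7d919, 46c15fd, 787b249, 880e4b9, 89379fe, 9cf11b7, f558cb4}.
Reachable from 9cf11b7: {3e7d919, 787b249, 9cf11b7}.
In 46c15fd's history but not 9cf11b7's: {46c15fd, 880e4b9, 89379fe, f558cb4} — 4 commits.

4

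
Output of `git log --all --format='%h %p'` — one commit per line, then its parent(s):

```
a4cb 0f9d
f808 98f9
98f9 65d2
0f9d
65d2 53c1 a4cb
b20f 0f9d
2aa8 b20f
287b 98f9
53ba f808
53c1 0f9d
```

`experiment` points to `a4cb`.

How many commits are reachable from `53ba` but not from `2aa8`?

Reachable from 53ba: {0f9d, 53ba, 53c1, 65d2, 98f9, a4cb, f808}.
Reachable from 2aa8: {0f9d, 2aa8, b20f}.
In 53ba's history but not 2aa8's: {53ba, 53c1, 65d2, 98f9, a4cb, f808} — 6 commits.

6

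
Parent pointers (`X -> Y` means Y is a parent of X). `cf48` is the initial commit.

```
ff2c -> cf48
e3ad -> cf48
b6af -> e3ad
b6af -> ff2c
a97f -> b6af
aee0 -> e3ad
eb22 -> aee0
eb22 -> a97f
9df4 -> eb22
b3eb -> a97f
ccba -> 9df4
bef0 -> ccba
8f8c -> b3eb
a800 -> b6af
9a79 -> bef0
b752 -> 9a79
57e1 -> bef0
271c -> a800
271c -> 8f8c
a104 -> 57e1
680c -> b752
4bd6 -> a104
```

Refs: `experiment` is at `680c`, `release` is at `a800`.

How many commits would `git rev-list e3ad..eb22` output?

Reachable from eb22: {a97f, aee0, b6af, cf48, e3ad, eb22, ff2c}.
Reachable from e3ad: {cf48, e3ad}.
In eb22's history but not e3ad's: {a97f, aee0, b6af, eb22, ff2c} — 5 commits.

5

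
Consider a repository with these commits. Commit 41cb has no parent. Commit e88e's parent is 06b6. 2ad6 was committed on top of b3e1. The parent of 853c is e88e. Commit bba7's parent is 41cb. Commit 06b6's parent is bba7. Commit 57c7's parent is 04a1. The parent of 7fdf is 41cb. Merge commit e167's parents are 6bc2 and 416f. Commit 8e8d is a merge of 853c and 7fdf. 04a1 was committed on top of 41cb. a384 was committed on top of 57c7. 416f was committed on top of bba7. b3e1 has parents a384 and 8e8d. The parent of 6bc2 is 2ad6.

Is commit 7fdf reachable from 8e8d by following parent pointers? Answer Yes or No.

Ancestors of 8e8d (commits reachable by following parents): {06b6, 41cb, 7fdf, 853c, 8e8d, bba7, e88e}.
7fdf is in that set, so it is an ancestor of 8e8d.

Yes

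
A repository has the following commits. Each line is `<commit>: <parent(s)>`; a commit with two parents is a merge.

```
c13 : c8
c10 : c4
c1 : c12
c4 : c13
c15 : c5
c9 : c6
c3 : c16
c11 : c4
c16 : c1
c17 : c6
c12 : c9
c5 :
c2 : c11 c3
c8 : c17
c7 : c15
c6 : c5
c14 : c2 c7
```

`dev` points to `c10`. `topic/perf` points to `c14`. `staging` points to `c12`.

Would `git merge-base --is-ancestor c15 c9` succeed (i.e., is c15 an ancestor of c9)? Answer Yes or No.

No

Ancestors of c9: {c5, c6, c9}.
c15 is not in that set, so it is not an ancestor of c9.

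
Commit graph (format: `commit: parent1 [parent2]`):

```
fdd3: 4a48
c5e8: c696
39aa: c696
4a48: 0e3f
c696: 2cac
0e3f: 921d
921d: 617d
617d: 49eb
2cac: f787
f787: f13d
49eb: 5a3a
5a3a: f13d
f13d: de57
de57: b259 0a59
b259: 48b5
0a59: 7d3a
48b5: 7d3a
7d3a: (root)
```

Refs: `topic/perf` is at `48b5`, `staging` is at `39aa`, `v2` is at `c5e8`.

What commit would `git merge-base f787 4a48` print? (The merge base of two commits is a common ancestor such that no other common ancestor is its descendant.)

f13d

Ancestors of f787: {0a59, 48b5, 7d3a, b259, de57, f13d, f787}.
Ancestors of 4a48: {0a59, 0e3f, 48b5, 49eb, 4a48, 5a3a, 617d, 7d3a, 921d, b259, de57, f13d}.
Common ancestors: {0a59, 48b5, 7d3a, b259, de57, f13d}.
Among these, f13d is not an ancestor of any other common ancestor — it is the merge base.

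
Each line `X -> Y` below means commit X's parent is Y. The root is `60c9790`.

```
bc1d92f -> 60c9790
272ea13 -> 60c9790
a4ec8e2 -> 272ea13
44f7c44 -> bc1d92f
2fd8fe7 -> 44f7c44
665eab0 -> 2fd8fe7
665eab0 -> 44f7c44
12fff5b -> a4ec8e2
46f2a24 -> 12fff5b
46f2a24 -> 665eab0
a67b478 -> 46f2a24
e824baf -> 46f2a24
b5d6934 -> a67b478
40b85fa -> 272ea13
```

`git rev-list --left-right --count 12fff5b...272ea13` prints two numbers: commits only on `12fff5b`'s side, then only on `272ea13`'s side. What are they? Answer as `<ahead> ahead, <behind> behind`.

Reachable from 12fff5b: {12fff5b, 272ea13, 60c9790, a4ec8e2}.
Reachable from 272ea13: {272ea13, 60c9790}.
Only in 12fff5b's history (ahead): {12fff5b, a4ec8e2} — 2.
Only in 272ea13's history (behind): {} — 0.

2 ahead, 0 behind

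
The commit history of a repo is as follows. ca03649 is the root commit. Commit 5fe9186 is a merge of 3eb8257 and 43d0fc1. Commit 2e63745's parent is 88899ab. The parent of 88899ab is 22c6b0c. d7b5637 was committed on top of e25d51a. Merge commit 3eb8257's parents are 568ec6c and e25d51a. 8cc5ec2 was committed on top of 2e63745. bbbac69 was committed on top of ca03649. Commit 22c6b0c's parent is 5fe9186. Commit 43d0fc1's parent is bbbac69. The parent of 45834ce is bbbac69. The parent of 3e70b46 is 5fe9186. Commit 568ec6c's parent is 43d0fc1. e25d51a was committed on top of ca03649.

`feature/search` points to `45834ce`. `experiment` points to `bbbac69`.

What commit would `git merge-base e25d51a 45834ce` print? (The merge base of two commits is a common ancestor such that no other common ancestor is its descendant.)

ca03649

Ancestors of e25d51a: {ca03649, e25d51a}.
Ancestors of 45834ce: {45834ce, bbbac69, ca03649}.
Common ancestors: {ca03649}.
The only common ancestor is ca03649, so it is the merge base.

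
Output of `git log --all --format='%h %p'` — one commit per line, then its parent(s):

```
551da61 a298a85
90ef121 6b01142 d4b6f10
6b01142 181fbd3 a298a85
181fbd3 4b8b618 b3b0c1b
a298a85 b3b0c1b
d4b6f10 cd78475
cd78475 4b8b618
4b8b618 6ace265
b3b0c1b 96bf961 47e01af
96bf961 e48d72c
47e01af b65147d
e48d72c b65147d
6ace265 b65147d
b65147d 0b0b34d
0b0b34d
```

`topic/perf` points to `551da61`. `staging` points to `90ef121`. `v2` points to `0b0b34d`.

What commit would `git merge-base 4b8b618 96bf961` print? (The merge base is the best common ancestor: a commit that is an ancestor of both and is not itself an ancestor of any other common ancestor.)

b65147d

Ancestors of 4b8b618: {0b0b34d, 4b8b618, 6ace265, b65147d}.
Ancestors of 96bf961: {0b0b34d, 96bf961, b65147d, e48d72c}.
Common ancestors: {0b0b34d, b65147d}.
Among these, b65147d is not an ancestor of any other common ancestor — it is the merge base.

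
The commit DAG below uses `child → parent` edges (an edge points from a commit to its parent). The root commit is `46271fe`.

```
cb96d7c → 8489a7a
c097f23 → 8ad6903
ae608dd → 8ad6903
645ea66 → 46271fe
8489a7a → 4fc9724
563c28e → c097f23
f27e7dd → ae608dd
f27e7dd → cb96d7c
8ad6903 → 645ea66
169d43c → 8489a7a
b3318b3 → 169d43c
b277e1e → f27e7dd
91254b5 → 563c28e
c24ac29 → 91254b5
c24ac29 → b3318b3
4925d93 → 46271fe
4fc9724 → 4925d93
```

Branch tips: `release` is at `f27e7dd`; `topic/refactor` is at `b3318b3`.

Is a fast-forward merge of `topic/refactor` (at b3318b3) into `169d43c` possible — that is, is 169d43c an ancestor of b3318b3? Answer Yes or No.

A fast-forward from 169d43c to b3318b3 is possible iff 169d43c is an ancestor of b3318b3.
Ancestors of b3318b3: {169d43c, 46271fe, 4925d93, 4fc9724, 8489a7a, b3318b3}.
169d43c is among them, so fast-forward is possible.

Yes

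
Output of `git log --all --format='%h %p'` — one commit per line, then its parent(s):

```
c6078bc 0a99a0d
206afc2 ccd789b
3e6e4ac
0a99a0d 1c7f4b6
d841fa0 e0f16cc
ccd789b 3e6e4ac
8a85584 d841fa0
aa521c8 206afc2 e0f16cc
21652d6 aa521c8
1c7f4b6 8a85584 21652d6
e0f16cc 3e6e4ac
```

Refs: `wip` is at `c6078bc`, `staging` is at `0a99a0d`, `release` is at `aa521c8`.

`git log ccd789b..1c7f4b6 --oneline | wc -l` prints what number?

Reachable from 1c7f4b6: {1c7f4b6, 206afc2, 21652d6, 3e6e4ac, 8a85584, aa521c8, ccd789b, d841fa0, e0f16cc}.
Reachable from ccd789b: {3e6e4ac, ccd789b}.
In 1c7f4b6's history but not ccd789b's: {1c7f4b6, 206afc2, 21652d6, 8a85584, aa521c8, d841fa0, e0f16cc} — 7 commits.

7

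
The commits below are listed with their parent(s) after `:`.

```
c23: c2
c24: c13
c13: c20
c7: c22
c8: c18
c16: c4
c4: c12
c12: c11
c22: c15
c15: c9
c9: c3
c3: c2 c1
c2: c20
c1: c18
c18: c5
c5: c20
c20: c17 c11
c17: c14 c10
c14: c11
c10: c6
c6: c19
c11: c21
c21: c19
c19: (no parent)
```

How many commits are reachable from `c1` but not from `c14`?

Reachable from c1: {c1, c10, c11, c14, c17, c18, c19, c20, c21, c5, c6}.
Reachable from c14: {c11, c14, c19, c21}.
In c1's history but not c14's: {c1, c10, c17, c18, c20, c5, c6} — 7 commits.

7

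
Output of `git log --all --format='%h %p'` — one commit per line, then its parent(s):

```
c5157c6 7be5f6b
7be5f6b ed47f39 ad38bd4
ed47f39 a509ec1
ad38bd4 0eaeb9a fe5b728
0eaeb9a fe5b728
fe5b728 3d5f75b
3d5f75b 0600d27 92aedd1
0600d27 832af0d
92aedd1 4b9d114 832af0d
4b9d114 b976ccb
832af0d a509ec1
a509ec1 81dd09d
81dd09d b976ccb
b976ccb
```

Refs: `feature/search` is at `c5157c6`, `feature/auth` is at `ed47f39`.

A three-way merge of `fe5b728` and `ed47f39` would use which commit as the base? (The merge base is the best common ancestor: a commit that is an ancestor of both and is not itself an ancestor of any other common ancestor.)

Ancestors of fe5b728: {0600d27, 3d5f75b, 4b9d114, 81dd09d, 832af0d, 92aedd1, a509ec1, b976ccb, fe5b728}.
Ancestors of ed47f39: {81dd09d, a509ec1, b976ccb, ed47f39}.
Common ancestors: {81dd09d, a509ec1, b976ccb}.
Among these, a509ec1 is not an ancestor of any other common ancestor — it is the merge base.

a509ec1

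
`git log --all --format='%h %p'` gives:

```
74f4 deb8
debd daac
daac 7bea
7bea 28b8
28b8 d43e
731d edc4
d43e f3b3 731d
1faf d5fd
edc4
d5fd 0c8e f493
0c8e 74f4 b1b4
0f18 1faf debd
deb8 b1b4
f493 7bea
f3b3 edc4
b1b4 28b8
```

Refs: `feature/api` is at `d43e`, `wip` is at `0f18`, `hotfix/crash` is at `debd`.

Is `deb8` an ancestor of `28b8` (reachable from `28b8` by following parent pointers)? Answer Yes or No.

Ancestors of 28b8: {28b8, 731d, d43e, edc4, f3b3}.
deb8 is not in that set, so it is not an ancestor of 28b8.

No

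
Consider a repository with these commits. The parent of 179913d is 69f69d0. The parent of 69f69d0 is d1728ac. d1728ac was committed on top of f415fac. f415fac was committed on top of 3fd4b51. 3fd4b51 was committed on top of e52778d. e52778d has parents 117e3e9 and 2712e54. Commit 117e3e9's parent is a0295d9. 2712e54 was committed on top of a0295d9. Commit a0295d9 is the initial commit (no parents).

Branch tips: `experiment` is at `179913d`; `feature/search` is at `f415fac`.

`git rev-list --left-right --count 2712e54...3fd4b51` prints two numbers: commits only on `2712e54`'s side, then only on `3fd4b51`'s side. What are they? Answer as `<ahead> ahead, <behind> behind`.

0 ahead, 3 behind

Reachable from 2712e54: {2712e54, a0295d9}.
Reachable from 3fd4b51: {117e3e9, 2712e54, 3fd4b51, a0295d9, e52778d}.
Only in 2712e54's history (ahead): {} — 0.
Only in 3fd4b51's history (behind): {117e3e9, 3fd4b51, e52778d} — 3.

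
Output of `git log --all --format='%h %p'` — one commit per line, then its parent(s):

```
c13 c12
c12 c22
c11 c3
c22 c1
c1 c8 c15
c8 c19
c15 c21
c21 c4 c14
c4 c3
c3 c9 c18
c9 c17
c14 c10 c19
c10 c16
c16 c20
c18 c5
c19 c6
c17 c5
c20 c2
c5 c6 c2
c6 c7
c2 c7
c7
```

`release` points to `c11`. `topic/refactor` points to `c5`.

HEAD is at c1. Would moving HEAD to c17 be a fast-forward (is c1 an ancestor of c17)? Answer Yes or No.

A fast-forward from c1 to c17 is possible iff c1 is an ancestor of c17.
Ancestors of c17: {c17, c2, c5, c6, c7}.
c1 is not among them, so fast-forward is not possible.

No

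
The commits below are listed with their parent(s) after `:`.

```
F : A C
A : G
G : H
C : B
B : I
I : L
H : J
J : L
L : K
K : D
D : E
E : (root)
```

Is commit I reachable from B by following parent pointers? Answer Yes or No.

Yes

Ancestors of B (commits reachable by following parents): {B, D, E, I, K, L}.
I is in that set, so it is an ancestor of B.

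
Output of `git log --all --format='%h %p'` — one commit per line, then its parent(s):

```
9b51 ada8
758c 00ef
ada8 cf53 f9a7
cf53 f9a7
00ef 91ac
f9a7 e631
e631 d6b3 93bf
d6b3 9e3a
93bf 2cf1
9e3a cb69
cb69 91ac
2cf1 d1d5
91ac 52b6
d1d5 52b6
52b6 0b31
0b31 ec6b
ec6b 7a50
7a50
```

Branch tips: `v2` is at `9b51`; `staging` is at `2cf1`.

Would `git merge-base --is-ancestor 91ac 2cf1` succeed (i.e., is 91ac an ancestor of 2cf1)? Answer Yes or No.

No

Ancestors of 2cf1: {0b31, 2cf1, 52b6, 7a50, d1d5, ec6b}.
91ac is not in that set, so it is not an ancestor of 2cf1.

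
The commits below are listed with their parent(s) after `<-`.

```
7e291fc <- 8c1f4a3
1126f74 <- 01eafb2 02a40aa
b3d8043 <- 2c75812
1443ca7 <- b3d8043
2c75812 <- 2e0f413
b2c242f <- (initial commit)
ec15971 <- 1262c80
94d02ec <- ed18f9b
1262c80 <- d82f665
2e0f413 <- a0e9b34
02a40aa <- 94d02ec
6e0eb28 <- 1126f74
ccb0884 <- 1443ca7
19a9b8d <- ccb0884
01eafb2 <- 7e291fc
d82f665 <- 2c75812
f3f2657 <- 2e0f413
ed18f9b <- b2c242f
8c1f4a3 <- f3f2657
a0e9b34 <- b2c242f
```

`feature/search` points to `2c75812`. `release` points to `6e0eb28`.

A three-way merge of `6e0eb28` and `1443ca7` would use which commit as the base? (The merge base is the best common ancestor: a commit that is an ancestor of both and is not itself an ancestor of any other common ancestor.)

2e0f413

Ancestors of 6e0eb28: {01eafb2, 02a40aa, 1126f74, 2e0f413, 6e0eb28, 7e291fc, 8c1f4a3, 94d02ec, a0e9b34, b2c242f, ed18f9b, f3f2657}.
Ancestors of 1443ca7: {1443ca7, 2c75812, 2e0f413, a0e9b34, b2c242f, b3d8043}.
Common ancestors: {2e0f413, a0e9b34, b2c242f}.
Among these, 2e0f413 is not an ancestor of any other common ancestor — it is the merge base.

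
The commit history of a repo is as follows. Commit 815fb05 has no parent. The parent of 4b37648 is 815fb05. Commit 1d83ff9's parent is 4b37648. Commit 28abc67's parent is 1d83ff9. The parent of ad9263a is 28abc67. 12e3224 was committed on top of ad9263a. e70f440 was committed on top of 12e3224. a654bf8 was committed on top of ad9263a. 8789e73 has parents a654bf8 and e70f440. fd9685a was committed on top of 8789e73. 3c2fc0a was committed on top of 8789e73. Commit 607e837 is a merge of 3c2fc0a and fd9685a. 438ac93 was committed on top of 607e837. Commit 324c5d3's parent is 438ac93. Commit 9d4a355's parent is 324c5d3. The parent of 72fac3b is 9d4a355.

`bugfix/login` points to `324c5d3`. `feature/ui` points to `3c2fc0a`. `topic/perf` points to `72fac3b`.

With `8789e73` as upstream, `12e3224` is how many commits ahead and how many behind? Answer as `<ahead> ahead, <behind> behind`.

Reachable from 12e3224: {12e3224, 1d83ff9, 28abc67, 4b37648, 815fb05, ad9263a}.
Reachable from 8789e73: {12e3224, 1d83ff9, 28abc67, 4b37648, 815fb05, 8789e73, a654bf8, ad9263a, e70f440}.
Only in 12e3224's history (ahead): {} — 0.
Only in 8789e73's history (behind): {8789e73, a654bf8, e70f440} — 3.

0 ahead, 3 behind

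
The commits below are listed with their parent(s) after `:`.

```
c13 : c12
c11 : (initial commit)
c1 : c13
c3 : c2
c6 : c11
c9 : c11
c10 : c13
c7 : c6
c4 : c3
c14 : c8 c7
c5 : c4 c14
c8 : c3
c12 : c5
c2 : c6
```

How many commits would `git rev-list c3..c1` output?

Reachable from c1: {c1, c11, c12, c13, c14, c2, c3, c4, c5, c6, c7, c8}.
Reachable from c3: {c11, c2, c3, c6}.
In c1's history but not c3's: {c1, c12, c13, c14, c4, c5, c7, c8} — 8 commits.

8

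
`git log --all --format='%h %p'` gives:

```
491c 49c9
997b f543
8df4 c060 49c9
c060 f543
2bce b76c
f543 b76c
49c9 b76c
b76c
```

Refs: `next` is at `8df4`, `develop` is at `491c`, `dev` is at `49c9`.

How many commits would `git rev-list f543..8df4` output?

Reachable from 8df4: {49c9, 8df4, b76c, c060, f543}.
Reachable from f543: {b76c, f543}.
In 8df4's history but not f543's: {49c9, 8df4, c060} — 3 commits.

3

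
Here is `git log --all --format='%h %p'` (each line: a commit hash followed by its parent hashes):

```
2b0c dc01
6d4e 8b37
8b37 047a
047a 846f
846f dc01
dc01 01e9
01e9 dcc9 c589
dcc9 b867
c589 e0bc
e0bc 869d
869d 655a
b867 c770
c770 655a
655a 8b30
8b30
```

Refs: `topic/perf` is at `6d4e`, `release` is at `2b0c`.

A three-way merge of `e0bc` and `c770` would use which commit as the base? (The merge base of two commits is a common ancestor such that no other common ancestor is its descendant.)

Ancestors of e0bc: {655a, 869d, 8b30, e0bc}.
Ancestors of c770: {655a, 8b30, c770}.
Common ancestors: {655a, 8b30}.
Among these, 655a is not an ancestor of any other common ancestor — it is the merge base.

655a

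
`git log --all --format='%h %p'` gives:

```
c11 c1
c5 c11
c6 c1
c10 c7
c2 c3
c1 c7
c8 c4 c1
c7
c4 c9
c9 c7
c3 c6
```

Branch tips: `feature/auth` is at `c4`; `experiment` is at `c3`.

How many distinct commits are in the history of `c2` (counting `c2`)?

5

Walking parent pointers from c2: reachable set = {c1, c2, c3, c6, c7}.
That is 5 commits.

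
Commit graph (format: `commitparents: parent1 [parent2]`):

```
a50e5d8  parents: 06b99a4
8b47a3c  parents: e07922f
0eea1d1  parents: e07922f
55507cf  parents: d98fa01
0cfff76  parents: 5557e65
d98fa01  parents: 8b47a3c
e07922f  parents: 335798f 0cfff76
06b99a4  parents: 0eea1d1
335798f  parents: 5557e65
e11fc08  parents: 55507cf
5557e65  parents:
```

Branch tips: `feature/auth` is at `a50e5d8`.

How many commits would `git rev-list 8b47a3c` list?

Walking parent pointers from 8b47a3c: reachable set = {0cfff76, 335798f, 5557e65, 8b47a3c, e07922f}.
That is 5 commits.

5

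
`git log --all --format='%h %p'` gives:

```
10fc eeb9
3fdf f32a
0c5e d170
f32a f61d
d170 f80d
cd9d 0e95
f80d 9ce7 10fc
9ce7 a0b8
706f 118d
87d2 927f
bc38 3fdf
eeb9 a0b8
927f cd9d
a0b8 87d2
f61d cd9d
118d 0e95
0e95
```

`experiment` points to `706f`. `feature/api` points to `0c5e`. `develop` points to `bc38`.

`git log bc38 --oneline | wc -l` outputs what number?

Walking parent pointers from bc38: reachable set = {0e95, 3fdf, bc38, cd9d, f32a, f61d}.
That is 6 commits.

6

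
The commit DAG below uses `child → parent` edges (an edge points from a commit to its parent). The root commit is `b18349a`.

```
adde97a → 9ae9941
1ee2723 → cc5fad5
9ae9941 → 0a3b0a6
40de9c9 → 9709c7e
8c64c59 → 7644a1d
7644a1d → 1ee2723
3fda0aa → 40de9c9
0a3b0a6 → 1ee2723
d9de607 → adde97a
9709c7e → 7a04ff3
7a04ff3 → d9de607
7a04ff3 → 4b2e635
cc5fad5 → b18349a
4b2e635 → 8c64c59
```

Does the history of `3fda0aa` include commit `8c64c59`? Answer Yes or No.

Ancestors of 3fda0aa (commits reachable by following parents): {0a3b0a6, 1ee2723, 3fda0aa, 40de9c9, 4b2e635, 7644a1d, 7a04ff3, 8c64c59, 9709c7e, 9ae9941, adde97a, b18349a, cc5fad5, d9de607}.
8c64c59 is in that set, so it is an ancestor of 3fda0aa.

Yes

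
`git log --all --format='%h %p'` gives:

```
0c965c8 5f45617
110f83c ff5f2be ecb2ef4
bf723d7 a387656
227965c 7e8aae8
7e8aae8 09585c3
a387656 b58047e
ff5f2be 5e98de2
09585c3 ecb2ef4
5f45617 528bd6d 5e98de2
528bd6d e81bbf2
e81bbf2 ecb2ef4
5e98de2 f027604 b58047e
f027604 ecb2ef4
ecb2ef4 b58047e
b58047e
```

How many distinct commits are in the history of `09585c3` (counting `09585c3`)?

Walking parent pointers from 09585c3: reachable set = {09585c3, b58047e, ecb2ef4}.
That is 3 commits.

3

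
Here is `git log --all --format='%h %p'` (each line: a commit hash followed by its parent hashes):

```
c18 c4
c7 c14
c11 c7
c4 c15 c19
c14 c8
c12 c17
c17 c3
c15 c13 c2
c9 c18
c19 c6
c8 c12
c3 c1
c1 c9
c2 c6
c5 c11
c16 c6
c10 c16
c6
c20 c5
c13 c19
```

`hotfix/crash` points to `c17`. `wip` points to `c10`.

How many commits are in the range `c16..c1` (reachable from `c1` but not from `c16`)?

Reachable from c1: {c1, c13, c15, c18, c19, c2, c4, c6, c9}.
Reachable from c16: {c16, c6}.
In c1's history but not c16's: {c1, c13, c15, c18, c19, c2, c4, c9} — 8 commits.

8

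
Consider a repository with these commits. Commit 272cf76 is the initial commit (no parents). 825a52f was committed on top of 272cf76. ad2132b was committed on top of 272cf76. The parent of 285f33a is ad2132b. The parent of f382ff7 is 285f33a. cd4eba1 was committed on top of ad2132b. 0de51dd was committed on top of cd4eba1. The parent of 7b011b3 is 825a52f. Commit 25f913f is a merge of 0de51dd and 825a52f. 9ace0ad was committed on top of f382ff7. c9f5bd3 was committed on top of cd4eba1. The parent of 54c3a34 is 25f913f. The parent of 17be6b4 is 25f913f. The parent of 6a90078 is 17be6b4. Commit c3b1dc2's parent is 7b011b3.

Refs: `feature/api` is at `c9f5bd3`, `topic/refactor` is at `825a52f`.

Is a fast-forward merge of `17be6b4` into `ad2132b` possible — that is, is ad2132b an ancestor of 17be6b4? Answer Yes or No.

Yes

A fast-forward from ad2132b to 17be6b4 is possible iff ad2132b is an ancestor of 17be6b4.
Ancestors of 17be6b4: {0de51dd, 17be6b4, 25f913f, 272cf76, 825a52f, ad2132b, cd4eba1}.
ad2132b is among them, so fast-forward is possible.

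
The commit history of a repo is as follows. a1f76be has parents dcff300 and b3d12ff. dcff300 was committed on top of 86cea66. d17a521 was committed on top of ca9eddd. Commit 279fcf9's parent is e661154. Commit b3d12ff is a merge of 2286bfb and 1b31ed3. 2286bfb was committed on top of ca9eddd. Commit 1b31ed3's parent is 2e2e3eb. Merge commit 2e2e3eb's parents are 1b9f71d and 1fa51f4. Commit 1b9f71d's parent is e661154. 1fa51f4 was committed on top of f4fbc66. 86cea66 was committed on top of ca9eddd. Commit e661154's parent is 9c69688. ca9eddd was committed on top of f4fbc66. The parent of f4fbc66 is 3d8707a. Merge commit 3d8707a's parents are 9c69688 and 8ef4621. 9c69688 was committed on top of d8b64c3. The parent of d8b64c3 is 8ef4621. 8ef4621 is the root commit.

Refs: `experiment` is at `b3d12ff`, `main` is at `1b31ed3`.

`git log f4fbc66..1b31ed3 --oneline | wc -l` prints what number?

5

Reachable from 1b31ed3: {1b31ed3, 1b9f71d, 1fa51f4, 2e2e3eb, 3d8707a, 8ef4621, 9c69688, d8b64c3, e661154, f4fbc66}.
Reachable from f4fbc66: {3d8707a, 8ef4621, 9c69688, d8b64c3, f4fbc66}.
In 1b31ed3's history but not f4fbc66's: {1b31ed3, 1b9f71d, 1fa51f4, 2e2e3eb, e661154} — 5 commits.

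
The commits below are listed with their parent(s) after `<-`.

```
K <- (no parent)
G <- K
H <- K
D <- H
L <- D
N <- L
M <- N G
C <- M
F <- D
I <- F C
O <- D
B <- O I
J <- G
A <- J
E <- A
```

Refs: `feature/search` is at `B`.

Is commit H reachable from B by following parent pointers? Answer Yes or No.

Ancestors of B (commits reachable by following parents): {B, C, D, F, G, H, I, K, L, M, N, O}.
H is in that set, so it is an ancestor of B.

Yes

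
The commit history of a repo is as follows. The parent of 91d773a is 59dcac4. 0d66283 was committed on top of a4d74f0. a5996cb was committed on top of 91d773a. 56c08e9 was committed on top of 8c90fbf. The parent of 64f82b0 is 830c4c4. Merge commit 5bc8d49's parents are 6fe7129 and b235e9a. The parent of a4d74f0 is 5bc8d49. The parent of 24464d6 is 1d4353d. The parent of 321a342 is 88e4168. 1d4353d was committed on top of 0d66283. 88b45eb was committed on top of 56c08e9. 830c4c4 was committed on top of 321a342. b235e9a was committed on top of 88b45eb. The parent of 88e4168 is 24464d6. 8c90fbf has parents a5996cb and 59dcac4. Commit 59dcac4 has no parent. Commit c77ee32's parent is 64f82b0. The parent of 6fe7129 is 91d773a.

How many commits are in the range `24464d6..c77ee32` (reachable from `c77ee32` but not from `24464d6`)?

Reachable from c77ee32: {0d66283, 1d4353d, 24464d6, 321a342, 56c08e9, 59dcac4, 5bc8d49, 64f82b0, 6fe7129, 830c4c4, 88b45eb, 88e4168, 8c90fbf, 91d773a, a4d74f0, a5996cb, b235e9a, c77ee32}.
Reachable from 24464d6: {0d66283, 1d4353d, 24464d6, 56c08e9, 59dcac4, 5bc8d49, 6fe7129, 88b45eb, 8c90fbf, 91d773a, a4d74f0, a5996cb, b235e9a}.
In c77ee32's history but not 24464d6's: {321a342, 64f82b0, 830c4c4, 88e4168, c77ee32} — 5 commits.

5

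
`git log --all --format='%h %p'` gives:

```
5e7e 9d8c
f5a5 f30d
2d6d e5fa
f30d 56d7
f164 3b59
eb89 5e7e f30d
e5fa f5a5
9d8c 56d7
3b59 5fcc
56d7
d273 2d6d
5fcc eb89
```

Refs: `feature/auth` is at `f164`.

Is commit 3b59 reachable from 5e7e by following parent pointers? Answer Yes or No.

Ancestors of 5e7e: {56d7, 5e7e, 9d8c}.
3b59 is not in that set, so it is not an ancestor of 5e7e.

No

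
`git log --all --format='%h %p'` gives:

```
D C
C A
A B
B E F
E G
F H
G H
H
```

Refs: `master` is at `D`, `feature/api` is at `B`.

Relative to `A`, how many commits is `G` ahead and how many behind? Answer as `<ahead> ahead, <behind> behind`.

0 ahead, 4 behind

Reachable from G: {G, H}.
Reachable from A: {A, B, E, F, G, H}.
Only in G's history (ahead): {} — 0.
Only in A's history (behind): {A, B, E, F} — 4.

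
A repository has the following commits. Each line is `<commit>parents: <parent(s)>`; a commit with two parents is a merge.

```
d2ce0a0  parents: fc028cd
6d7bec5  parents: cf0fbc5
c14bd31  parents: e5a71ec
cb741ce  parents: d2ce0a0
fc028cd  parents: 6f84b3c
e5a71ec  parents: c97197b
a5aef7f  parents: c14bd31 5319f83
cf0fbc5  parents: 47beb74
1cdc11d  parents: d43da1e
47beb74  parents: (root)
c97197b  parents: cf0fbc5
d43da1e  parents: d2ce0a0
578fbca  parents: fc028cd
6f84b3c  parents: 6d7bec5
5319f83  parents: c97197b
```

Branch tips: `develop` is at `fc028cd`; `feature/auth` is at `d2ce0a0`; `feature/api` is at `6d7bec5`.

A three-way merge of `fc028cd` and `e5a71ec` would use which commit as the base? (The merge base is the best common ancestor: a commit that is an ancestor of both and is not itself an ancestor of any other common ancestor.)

Ancestors of fc028cd: {47beb74, 6d7bec5, 6f84b3c, cf0fbc5, fc028cd}.
Ancestors of e5a71ec: {47beb74, c97197b, cf0fbc5, e5a71ec}.
Common ancestors: {47beb74, cf0fbc5}.
Among these, cf0fbc5 is not an ancestor of any other common ancestor — it is the merge base.

cf0fbc5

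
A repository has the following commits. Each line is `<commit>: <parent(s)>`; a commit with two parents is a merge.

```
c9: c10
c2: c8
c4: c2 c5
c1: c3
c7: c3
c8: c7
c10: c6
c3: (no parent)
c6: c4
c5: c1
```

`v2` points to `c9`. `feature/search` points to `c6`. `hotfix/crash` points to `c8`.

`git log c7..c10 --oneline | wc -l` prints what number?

7

Reachable from c10: {c1, c10, c2, c3, c4, c5, c6, c7, c8}.
Reachable from c7: {c3, c7}.
In c10's history but not c7's: {c1, c10, c2, c4, c5, c6, c8} — 7 commits.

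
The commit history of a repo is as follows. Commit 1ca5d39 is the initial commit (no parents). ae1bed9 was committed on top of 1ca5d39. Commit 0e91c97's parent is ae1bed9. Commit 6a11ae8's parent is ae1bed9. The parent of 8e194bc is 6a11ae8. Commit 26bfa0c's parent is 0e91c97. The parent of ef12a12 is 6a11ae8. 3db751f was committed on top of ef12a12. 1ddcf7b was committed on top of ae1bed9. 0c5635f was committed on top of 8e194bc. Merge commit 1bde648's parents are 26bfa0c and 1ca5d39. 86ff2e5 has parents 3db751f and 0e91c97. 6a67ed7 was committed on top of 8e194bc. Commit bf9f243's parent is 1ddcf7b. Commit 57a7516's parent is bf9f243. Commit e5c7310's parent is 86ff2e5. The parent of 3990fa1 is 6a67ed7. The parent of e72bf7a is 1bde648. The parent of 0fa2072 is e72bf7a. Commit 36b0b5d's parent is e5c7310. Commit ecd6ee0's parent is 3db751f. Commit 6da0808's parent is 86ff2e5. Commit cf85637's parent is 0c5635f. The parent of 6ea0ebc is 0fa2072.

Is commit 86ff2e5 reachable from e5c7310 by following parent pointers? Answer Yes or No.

Yes

Ancestors of e5c7310 (commits reachable by following parents): {0e91c97, 1ca5d39, 3db751f, 6a11ae8, 86ff2e5, ae1bed9, e5c7310, ef12a12}.
86ff2e5 is in that set, so it is an ancestor of e5c7310.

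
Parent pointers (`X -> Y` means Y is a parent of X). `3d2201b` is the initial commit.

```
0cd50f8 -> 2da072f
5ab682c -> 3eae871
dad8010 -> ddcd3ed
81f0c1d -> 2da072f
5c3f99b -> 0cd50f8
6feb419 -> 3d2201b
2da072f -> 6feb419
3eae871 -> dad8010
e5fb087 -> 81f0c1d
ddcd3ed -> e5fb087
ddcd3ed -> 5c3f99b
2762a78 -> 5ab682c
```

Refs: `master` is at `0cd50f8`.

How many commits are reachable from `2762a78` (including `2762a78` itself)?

12

Walking parent pointers from 2762a78: reachable set = {0cd50f8, 2762a78, 2da072f, 3d2201b, 3eae871, 5ab682c, 5c3f99b, 6feb419, 81f0c1d, dad8010, ddcd3ed, e5fb087}.
That is 12 commits.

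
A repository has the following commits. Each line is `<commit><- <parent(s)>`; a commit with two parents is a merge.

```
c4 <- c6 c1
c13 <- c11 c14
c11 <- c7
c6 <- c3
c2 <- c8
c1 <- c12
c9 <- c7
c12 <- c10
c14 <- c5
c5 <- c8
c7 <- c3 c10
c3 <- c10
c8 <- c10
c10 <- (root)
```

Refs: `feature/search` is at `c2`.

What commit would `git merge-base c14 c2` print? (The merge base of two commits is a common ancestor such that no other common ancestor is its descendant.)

c8

Ancestors of c14: {c10, c14, c5, c8}.
Ancestors of c2: {c10, c2, c8}.
Common ancestors: {c10, c8}.
Among these, c8 is not an ancestor of any other common ancestor — it is the merge base.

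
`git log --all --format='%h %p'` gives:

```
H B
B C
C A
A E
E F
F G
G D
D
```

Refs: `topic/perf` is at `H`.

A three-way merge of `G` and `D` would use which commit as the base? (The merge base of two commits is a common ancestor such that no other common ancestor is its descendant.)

D

Ancestors of G: {D, G}.
Ancestors of D: {D}.
Common ancestors: {D}.
The only common ancestor is D, so it is the merge base.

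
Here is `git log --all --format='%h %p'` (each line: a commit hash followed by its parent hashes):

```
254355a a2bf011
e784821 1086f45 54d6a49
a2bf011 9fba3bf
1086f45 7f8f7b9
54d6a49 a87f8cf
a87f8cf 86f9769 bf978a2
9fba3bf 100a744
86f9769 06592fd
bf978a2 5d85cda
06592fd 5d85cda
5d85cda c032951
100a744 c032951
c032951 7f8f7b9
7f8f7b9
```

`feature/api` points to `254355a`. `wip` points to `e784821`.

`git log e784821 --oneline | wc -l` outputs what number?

Walking parent pointers from e784821: reachable set = {06592fd, 1086f45, 54d6a49, 5d85cda, 7f8f7b9, 86f9769, a87f8cf, bf978a2, c032951, e784821}.
That is 10 commits.

10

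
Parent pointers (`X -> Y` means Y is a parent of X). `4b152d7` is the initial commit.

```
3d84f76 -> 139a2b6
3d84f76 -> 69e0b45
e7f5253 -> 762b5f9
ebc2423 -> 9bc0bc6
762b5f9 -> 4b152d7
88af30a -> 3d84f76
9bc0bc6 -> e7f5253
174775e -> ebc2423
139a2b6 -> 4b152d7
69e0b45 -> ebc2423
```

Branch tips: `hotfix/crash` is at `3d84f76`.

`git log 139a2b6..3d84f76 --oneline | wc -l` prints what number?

Reachable from 3d84f76: {139a2b6, 3d84f76, 4b152d7, 69e0b45, 762b5f9, 9bc0bc6, e7f5253, ebc2423}.
Reachable from 139a2b6: {139a2b6, 4b152d7}.
In 3d84f76's history but not 139a2b6's: {3d84f76, 69e0b45, 762b5f9, 9bc0bc6, e7f5253, ebc2423} — 6 commits.

6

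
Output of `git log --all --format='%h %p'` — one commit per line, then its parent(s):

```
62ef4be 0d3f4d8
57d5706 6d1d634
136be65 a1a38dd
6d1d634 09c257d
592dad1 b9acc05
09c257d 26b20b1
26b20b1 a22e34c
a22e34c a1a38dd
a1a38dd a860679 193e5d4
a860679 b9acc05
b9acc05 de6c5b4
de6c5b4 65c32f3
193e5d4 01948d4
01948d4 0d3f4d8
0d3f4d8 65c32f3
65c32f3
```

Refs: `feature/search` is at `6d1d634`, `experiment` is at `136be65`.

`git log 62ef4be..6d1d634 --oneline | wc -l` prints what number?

Reachable from 6d1d634: {01948d4, 09c257d, 0d3f4d8, 193e5d4, 26b20b1, 65c32f3, 6d1d634, a1a38dd, a22e34c, a860679, b9acc05, de6c5b4}.
Reachable from 62ef4be: {0d3f4d8, 62ef4be, 65c32f3}.
In 6d1d634's history but not 62ef4be's: {01948d4, 09c257d, 193e5d4, 26b20b1, 6d1d634, a1a38dd, a22e34c, a860679, b9acc05, de6c5b4} — 10 commits.

10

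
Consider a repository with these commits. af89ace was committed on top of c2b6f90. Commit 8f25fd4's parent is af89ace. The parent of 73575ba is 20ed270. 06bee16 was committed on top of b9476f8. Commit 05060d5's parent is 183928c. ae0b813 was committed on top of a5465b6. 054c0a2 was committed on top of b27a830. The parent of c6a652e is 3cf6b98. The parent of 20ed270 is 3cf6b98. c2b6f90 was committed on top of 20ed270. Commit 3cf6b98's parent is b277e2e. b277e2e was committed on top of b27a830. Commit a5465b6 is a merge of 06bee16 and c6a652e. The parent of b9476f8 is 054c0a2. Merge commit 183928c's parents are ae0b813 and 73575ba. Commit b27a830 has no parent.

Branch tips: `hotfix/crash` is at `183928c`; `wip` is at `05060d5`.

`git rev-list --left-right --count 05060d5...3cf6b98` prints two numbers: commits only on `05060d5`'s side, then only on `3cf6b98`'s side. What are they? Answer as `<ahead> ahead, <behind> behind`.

Reachable from 05060d5: {05060d5, 054c0a2, 06bee16, 183928c, 20ed270, 3cf6b98, 73575ba, a5465b6, ae0b813, b277e2e, b27a830, b9476f8, c6a652e}.
Reachable from 3cf6b98: {3cf6b98, b277e2e, b27a830}.
Only in 05060d5's history (ahead): {05060d5, 054c0a2, 06bee16, 183928c, 20ed270, 73575ba, a5465b6, ae0b813, b9476f8, c6a652e} — 10.
Only in 3cf6b98's history (behind): {} — 0.

10 ahead, 0 behind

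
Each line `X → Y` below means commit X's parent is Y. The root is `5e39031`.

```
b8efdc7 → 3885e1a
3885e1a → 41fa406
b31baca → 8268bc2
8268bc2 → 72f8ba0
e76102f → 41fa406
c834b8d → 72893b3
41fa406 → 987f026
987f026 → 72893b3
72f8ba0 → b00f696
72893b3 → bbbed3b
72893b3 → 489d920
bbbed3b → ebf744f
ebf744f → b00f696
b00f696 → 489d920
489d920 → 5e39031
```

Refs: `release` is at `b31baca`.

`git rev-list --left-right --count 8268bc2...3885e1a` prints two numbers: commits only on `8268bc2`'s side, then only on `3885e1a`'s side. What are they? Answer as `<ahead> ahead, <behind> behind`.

2 ahead, 6 behind

Reachable from 8268bc2: {489d920, 5e39031, 72f8ba0, 8268bc2, b00f696}.
Reachable from 3885e1a: {3885e1a, 41fa406, 489d920, 5e39031, 72893b3, 987f026, b00f696, bbbed3b, ebf744f}.
Only in 8268bc2's history (ahead): {72f8ba0, 8268bc2} — 2.
Only in 3885e1a's history (behind): {3885e1a, 41fa406, 72893b3, 987f026, bbbed3b, ebf744f} — 6.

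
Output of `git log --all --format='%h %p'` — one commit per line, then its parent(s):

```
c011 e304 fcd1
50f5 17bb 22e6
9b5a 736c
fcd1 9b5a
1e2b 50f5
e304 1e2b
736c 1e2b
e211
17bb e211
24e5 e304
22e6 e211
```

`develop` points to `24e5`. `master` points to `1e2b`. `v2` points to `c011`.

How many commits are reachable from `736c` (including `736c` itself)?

Walking parent pointers from 736c: reachable set = {17bb, 1e2b, 22e6, 50f5, 736c, e211}.
That is 6 commits.

6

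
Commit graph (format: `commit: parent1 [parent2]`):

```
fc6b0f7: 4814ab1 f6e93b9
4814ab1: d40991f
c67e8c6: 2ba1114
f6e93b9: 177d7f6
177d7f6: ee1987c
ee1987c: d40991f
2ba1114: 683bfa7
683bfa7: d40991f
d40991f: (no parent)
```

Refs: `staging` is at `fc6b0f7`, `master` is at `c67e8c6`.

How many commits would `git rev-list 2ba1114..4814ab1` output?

Reachable from 4814ab1: {4814ab1, d40991f}.
Reachable from 2ba1114: {2ba1114, 683bfa7, d40991f}.
In 4814ab1's history but not 2ba1114's: {4814ab1} — 1 commit.

1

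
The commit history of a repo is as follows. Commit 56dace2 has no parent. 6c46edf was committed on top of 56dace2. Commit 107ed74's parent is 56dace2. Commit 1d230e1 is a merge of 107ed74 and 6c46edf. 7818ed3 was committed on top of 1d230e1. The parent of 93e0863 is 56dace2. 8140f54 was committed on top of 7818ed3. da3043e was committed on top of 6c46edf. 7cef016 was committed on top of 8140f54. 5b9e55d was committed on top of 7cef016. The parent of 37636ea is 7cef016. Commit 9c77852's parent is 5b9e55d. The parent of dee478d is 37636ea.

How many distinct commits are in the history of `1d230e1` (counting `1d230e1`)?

Walking parent pointers from 1d230e1: reachable set = {107ed74, 1d230e1, 56dace2, 6c46edf}.
That is 4 commits.

4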